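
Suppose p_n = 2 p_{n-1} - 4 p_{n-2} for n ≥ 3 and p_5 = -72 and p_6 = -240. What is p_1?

Rearranging, p_{n-2} = (p_n - 2 p_{n-1}) / -4.
p_4 = (-240 - 2(-72)) / -4 = -96/-4 = 24
p_3 = (-72 - 2(24)) / -4 = -120/-4 = 30
p_2 = (24 - 2(30)) / -4 = -36/-4 = 9
p_1 = (30 - 2(9)) / -4 = 12/-4 = -3

-3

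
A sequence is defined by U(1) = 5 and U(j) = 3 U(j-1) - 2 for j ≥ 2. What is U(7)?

U(2) = 3*5 - 2 = 13
U(3) = 3*13 - 2 = 37
U(4) = 3*37 - 2 = 109
U(5) = 3*109 - 2 = 325
U(6) = 3*325 - 2 = 973
U(7) = 3*973 - 2 = 2917

2917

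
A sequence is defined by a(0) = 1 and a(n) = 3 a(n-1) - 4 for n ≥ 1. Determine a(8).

a(1) = 3(1) - 4 = -1
a(2) = 3(-1) - 4 = -7
a(3) = 3(-7) - 4 = -25
a(4) = 3(-25) - 4 = -79
a(5) = 3(-79) - 4 = -241
a(6) = 3(-241) - 4 = -727
a(7) = 3(-727) - 4 = -2185
a(8) = 3(-2185) - 4 = -6559

-6559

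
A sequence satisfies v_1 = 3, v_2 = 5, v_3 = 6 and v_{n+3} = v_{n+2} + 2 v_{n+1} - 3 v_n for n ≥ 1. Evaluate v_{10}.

v_4 = 6 + 2*5 - 3*3 = 7
v_5 = 7 + 2*6 - 3*5 = 4
v_6 = 4 + 2*7 - 3*6 = 0
v_7 = 0 + 2*4 - 3*7 = -13
v_8 = (-13) + 2*0 - 3*4 = -25
v_9 = (-25) + 2*(-13) - 3*0 = -51
v_{10} = (-51) + 2*(-25) - 3*(-13) = -62

-62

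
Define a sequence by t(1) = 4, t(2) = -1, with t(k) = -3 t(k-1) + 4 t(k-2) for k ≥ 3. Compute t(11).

t(3) = -3(-1) + 4(4) = 19
t(4) = -3(19) + 4(-1) = -61
t(5) = -3(-61) + 4(19) = 259
t(6) = -3(259) + 4(-61) = -1021
t(7) = -3(-1021) + 4(259) = 4099
t(8) = -3(4099) + 4(-1021) = -16381
t(9) = -3(-16381) + 4(4099) = 65539
t(10) = -3(65539) + 4(-16381) = -262141
t(11) = -3(-262141) + 4(65539) = 1048579

1048579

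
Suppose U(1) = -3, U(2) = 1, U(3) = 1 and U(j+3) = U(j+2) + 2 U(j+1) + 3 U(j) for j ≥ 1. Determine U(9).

U(4) = 1 + 2*1 + 3*(-3) = -6
U(5) = (-6) + 2*1 + 3*1 = -1
U(6) = (-1) + 2*(-6) + 3*1 = -10
U(7) = (-10) + 2*(-1) + 3*(-6) = -30
U(8) = (-30) + 2*(-10) + 3*(-1) = -53
U(9) = (-53) + 2*(-30) + 3*(-10) = -143

-143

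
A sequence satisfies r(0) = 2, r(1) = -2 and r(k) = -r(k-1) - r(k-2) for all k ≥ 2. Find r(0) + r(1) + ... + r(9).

2

r(2) = -(-2) - 2 = 0
r(3) = -0 - (-2) = 2
r(4) = -2 - 0 = -2
r(5) = -(-2) - 2 = 0
r(6) = -0 - (-2) = 2
r(7) = -2 - 0 = -2
r(8) = -(-2) - 2 = 0
r(9) = -0 - (-2) = 2
Sum = 2 + (-2) + 0 + 2 + (-2) + 0 + 2 + (-2) + 0 + 2 = 2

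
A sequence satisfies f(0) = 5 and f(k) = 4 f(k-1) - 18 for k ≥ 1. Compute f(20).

-1099511627770

The fixed point is -18/(1 - 4) = 6, so f(k) - 6 = 4(f(k-1) - 6).
Hence f(k) = -1·4^k + 6.
f(20) = -1·4^{20} + 6 = -1·1099511627776 + 6 = -1099511627770.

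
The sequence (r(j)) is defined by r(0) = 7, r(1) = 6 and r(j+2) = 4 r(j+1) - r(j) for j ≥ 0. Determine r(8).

44807

r(2) = 4·6 - 7 = 17
r(3) = 4·17 - 6 = 62
r(4) = 4·62 - 17 = 231
r(5) = 4·231 - 62 = 862
r(6) = 4·862 - 231 = 3217
r(7) = 4·3217 - 862 = 12006
r(8) = 4·12006 - 3217 = 44807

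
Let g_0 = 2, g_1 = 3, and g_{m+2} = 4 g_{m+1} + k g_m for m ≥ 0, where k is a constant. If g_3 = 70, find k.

g_2 = 12 + 2k
g_3 = 48 + 11k
So 48 + 11k = 70, giving k = 2.

2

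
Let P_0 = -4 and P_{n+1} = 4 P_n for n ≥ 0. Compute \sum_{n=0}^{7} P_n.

-87380

P_1 = 4·(-4) = -16
P_2 = 4·(-16) = -64
P_3 = 4·(-64) = -256
P_4 = 4·(-256) = -1024
P_5 = 4·(-1024) = -4096
P_6 = 4·(-4096) = -16384
P_7 = 4·(-16384) = -65536
Sum = (-4) + (-16) + (-64) + (-256) + (-1024) + (-4096) + (-16384) + (-65536) = -87380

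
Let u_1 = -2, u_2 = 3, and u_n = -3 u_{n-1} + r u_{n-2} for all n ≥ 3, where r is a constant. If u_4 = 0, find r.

-3

u_3 = -9 - 2r
u_4 = 27 + 9r
So 27 + 9r = 0, giving r = -3.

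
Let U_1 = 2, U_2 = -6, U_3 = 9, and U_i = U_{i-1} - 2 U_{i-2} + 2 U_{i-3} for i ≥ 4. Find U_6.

U_4 = 9 - 2(-6) + 2(2) = 25
U_5 = 25 - 2(9) + 2(-6) = -5
U_6 = (-5) - 2(25) + 2(9) = -37

-37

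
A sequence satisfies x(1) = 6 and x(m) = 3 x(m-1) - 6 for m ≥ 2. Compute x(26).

The fixed point is -6/(1 - 3) = 3, so x(m) - 3 = 3(x(m-1) - 3).
Hence x(m) = 3·3^{m-1} + 3.
x(26) = 3·3^{25} + 3 = 3·847288609443 + 3 = 2541865828332.

2541865828332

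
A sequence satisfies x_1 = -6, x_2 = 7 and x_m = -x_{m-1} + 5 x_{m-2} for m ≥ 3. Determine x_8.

x_3 = -7 + 5·(-6) = -37
x_4 = -(-37) + 5·7 = 72
x_5 = -72 + 5·(-37) = -257
x_6 = -(-257) + 5·72 = 617
x_7 = -617 + 5·(-257) = -1902
x_8 = -(-1902) + 5·617 = 4987

4987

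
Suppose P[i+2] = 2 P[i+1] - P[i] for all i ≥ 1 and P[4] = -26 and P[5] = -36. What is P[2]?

-6

Rearranging, P[i-2] = -(P[i] - 2 P[i-1]).
P[3] = -(-36 - 2*(-26)) = -16
P[2] = -(-26 - 2*(-16)) = -6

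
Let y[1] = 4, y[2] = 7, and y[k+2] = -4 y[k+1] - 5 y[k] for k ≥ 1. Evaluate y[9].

2932

y[3] = -4(7) - 5(4) = -48
y[4] = -4(-48) - 5(7) = 157
y[5] = -4(157) - 5(-48) = -388
y[6] = -4(-388) - 5(157) = 767
y[7] = -4(767) - 5(-388) = -1128
y[8] = -4(-1128) - 5(767) = 677
y[9] = -4(677) - 5(-1128) = 2932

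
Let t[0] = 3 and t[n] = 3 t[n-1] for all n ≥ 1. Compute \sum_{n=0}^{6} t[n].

3279

t[1] = 3(3) = 9
t[2] = 3(9) = 27
t[3] = 3(27) = 81
t[4] = 3(81) = 243
t[5] = 3(243) = 729
t[6] = 3(729) = 2187
Sum = 3 + 9 + 27 + 81 + 243 + 729 + 2187 = 3279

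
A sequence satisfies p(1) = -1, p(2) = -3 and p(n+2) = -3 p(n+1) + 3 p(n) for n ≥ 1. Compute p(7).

p(3) = -3*(-3) + 3*(-1) = 6
p(4) = -3*6 + 3*(-3) = -27
p(5) = -3*(-27) + 3*6 = 99
p(6) = -3*99 + 3*(-27) = -378
p(7) = -3*(-378) + 3*99 = 1431

1431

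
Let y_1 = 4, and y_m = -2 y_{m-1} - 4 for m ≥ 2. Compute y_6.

-172

y_2 = -2*4 - 4 = -12
y_3 = -2*(-12) - 4 = 20
y_4 = -2*20 - 4 = -44
y_5 = -2*(-44) - 4 = 84
y_6 = -2*84 - 4 = -172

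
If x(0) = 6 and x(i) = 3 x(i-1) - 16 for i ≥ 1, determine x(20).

The fixed point is -16/(1 - 3) = 8, so x(i) - 8 = 3(x(i-1) - 8).
Hence x(i) = -2·3^i + 8.
x(20) = -2·3^{20} + 8 = -2·3486784401 + 8 = -6973568794.

-6973568794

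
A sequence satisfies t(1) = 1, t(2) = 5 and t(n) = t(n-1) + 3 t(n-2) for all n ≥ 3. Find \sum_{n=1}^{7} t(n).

t(3) = 5 + 3·1 = 8
t(4) = 8 + 3·5 = 23
t(5) = 23 + 3·8 = 47
t(6) = 47 + 3·23 = 116
t(7) = 116 + 3·47 = 257
Sum = 1 + 5 + 8 + 23 + 47 + 116 + 257 = 457

457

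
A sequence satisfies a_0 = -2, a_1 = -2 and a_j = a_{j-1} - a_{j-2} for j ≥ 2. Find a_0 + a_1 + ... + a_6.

a_2 = (-2) - (-2) = 0
a_3 = 0 - (-2) = 2
a_4 = 2 - 0 = 2
a_5 = 2 - 2 = 0
a_6 = 0 - 2 = -2
Sum = (-2) + (-2) + 0 + 2 + 2 + 0 + (-2) = -2

-2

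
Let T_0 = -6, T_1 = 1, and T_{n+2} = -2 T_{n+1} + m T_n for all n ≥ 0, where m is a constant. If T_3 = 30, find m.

2

T_2 = -2 - 6m
T_3 = 4 + 13m
So 4 + 13m = 30, giving m = 2.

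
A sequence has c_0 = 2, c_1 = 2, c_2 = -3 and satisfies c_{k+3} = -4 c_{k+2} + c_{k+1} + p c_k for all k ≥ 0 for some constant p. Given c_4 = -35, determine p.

c_3 = 14 + 2p
c_4 = -59 - 6p
So -59 - 6p = -35, giving p = -4.

-4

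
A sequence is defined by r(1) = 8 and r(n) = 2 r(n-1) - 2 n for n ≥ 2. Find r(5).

46

r(2) = 2*8 - 4 = 12
r(3) = 2*12 - 6 = 18
r(4) = 2*18 - 8 = 28
r(5) = 2*28 - 10 = 46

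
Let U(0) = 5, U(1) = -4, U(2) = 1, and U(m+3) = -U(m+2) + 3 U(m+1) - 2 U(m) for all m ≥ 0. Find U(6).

253

U(3) = -1 + 3*(-4) - 2*5 = -23
U(4) = -(-23) + 3*1 - 2*(-4) = 34
U(5) = -34 + 3*(-23) - 2*1 = -105
U(6) = -(-105) + 3*34 - 2*(-23) = 253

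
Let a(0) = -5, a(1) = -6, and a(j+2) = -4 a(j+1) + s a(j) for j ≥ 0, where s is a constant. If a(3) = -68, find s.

a(2) = 24 - 5s
a(3) = -96 + 14s
So -96 + 14s = -68, giving s = 2.

2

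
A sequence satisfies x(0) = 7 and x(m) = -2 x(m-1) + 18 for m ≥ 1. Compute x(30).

1073741830

The fixed point is 18/(1 + 2) = 6, so x(m) - 6 = -2(x(m-1) - 6).
Hence x(m) = 1·(-2)^m + 6.
x(30) = 1·(-2)^{30} + 6 = 1·1073741824 + 6 = 1073741830.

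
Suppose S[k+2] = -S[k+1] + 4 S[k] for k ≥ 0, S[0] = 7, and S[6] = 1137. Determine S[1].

-5

Let S[1] = w.
S[2] = 28 - w
S[3] = -28 + 5w
S[4] = 140 - 9w
S[5] = -252 + 29w
S[6] = 812 - 65w
So 812 - 65w = 1137, giving w = -5.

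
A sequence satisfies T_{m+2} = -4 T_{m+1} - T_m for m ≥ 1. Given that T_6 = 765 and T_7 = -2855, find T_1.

Rearranging, T_{m-2} = -(T_m + 4 T_{m-1}).
T_5 = -(-2855 + 4(765)) = -205
T_4 = -(765 + 4(-205)) = 55
T_3 = -(-205 + 4(55)) = -15
T_2 = -(55 + 4(-15)) = 5
T_1 = -(-15 + 4(5)) = -5

-5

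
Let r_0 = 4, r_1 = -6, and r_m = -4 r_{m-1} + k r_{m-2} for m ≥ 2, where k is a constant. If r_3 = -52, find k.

-2

r_2 = 24 + 4k
r_3 = -96 - 22k
So -96 - 22k = -52, giving k = -2.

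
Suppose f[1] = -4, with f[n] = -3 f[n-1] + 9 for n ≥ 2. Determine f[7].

f[2] = -3(-4) + 9 = 21
f[3] = -3(21) + 9 = -54
f[4] = -3(-54) + 9 = 171
f[5] = -3(171) + 9 = -504
f[6] = -3(-504) + 9 = 1521
f[7] = -3(1521) + 9 = -4554

-4554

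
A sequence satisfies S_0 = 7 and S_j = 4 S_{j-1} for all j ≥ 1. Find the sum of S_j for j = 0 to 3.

S_1 = 4·7 = 28
S_2 = 4·28 = 112
S_3 = 4·112 = 448
Sum = 7 + 28 + 112 + 448 = 595

595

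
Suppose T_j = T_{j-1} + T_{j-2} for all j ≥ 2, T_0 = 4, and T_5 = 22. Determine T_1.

Let T_1 = x.
T_2 = 4 + x
T_3 = 4 + 2x
T_4 = 8 + 3x
T_5 = 12 + 5x
So 12 + 5x = 22, giving x = 2.

2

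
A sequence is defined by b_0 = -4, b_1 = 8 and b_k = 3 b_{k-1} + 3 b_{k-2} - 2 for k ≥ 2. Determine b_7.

b_2 = 3·8 + 3·(-4) - 2 = 10
b_3 = 3·10 + 3·8 - 2 = 52
b_4 = 3·52 + 3·10 - 2 = 184
b_5 = 3·184 + 3·52 - 2 = 706
b_6 = 3·706 + 3·184 - 2 = 2668
b_7 = 3·2668 + 3·706 - 2 = 10120

10120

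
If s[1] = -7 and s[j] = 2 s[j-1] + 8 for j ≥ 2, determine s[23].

The fixed point is 8/(1 - 2) = -8, so s[j] + 8 = 2(s[j-1] + 8).
Hence s[j] = 1·2^{j-1} - 8.
s[23] = 1·2^{22} - 8 = 1·4194304 - 8 = 4194296.

4194296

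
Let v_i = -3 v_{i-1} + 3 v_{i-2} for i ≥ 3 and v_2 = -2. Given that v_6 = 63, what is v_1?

-3

Let v_1 = x.
v_3 = 6 + 3x
v_4 = -24 - 9x
v_5 = 90 + 36x
v_6 = -342 - 135x
So -342 - 135x = 63, giving x = -3.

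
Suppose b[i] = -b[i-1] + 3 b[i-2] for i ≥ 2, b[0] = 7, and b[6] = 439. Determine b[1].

-1

Let b[1] = x.
b[2] = 21 - x
b[3] = -21 + 4x
b[4] = 84 - 7x
b[5] = -147 + 19x
b[6] = 399 - 40x
So 399 - 40x = 439, giving x = -1.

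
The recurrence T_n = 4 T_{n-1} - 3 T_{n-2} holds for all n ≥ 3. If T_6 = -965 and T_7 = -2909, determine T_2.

-5

Rearranging, T_{n-2} = (T_n - 4 T_{n-1}) / -3.
T_5 = (-2909 - 4*(-965)) / -3 = 951/-3 = -317
T_4 = (-965 - 4*(-317)) / -3 = 303/-3 = -101
T_3 = (-317 - 4*(-101)) / -3 = 87/-3 = -29
T_2 = (-101 - 4*(-29)) / -3 = 15/-3 = -5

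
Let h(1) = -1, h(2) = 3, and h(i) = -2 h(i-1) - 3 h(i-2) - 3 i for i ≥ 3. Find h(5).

15

h(3) = -2*3 - 3*(-1) - 9 = -12
h(4) = -2*(-12) - 3*3 - 12 = 3
h(5) = -2*3 - 3*(-12) - 15 = 15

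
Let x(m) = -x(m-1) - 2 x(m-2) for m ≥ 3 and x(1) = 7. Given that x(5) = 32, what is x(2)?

6

Let x(2) = z.
x(3) = -14 - z
x(4) = 14 - z
x(5) = 14 + 3z
So 14 + 3z = 32, giving z = 6.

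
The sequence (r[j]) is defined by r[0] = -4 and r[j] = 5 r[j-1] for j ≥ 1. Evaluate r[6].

r[1] = 5*(-4) = -20
r[2] = 5*(-20) = -100
r[3] = 5*(-100) = -500
r[4] = 5*(-500) = -2500
r[5] = 5*(-2500) = -12500
r[6] = 5*(-12500) = -62500

-62500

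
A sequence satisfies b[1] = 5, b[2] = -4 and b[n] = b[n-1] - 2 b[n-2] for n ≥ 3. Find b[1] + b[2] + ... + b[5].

b[3] = (-4) - 2·5 = -14
b[4] = (-14) - 2·(-4) = -6
b[5] = (-6) - 2·(-14) = 22
Sum = 5 + (-4) + (-14) + (-6) + 22 = 3

3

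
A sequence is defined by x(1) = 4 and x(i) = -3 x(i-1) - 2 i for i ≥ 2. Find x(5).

x(2) = -3(4) - 4 = -16
x(3) = -3(-16) - 6 = 42
x(4) = -3(42) - 8 = -134
x(5) = -3(-134) - 10 = 392

392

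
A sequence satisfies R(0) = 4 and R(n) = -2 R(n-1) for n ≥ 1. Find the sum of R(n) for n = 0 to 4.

44

R(1) = -2(4) = -8
R(2) = -2(-8) = 16
R(3) = -2(16) = -32
R(4) = -2(-32) = 64
Sum = 4 + (-8) + 16 + (-32) + 64 = 44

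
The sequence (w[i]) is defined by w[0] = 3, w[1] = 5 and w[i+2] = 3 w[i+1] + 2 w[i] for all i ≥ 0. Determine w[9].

w[2] = 3*5 + 2*3 = 21
w[3] = 3*21 + 2*5 = 73
w[4] = 3*73 + 2*21 = 261
w[5] = 3*261 + 2*73 = 929
w[6] = 3*929 + 2*261 = 3309
w[7] = 3*3309 + 2*929 = 11785
w[8] = 3*11785 + 2*3309 = 41973
w[9] = 3*41973 + 2*11785 = 149489

149489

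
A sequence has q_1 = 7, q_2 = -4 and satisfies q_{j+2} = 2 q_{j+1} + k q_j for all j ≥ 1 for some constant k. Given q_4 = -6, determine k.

q_3 = -8 + 7k
q_4 = -16 + 10k
So -16 + 10k = -6, giving k = 1.

1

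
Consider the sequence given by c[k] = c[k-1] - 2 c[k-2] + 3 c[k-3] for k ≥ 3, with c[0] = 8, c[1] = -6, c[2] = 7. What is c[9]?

c[3] = 7 - 2(-6) + 3(8) = 43
c[4] = 43 - 2(7) + 3(-6) = 11
c[5] = 11 - 2(43) + 3(7) = -54
c[6] = (-54) - 2(11) + 3(43) = 53
c[7] = 53 - 2(-54) + 3(11) = 194
c[8] = 194 - 2(53) + 3(-54) = -74
c[9] = (-74) - 2(194) + 3(53) = -303

-303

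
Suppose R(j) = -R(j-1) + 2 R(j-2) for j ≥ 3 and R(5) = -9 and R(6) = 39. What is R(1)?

Rearranging, R(j-2) = (R(j) + R(j-1)) / 2.
R(4) = (39 + (-9)) / 2 = 30/2 = 15
R(3) = (-9 + 15) / 2 = 6/2 = 3
R(2) = (15 + 3) / 2 = 18/2 = 9
R(1) = (3 + 9) / 2 = 12/2 = 6

6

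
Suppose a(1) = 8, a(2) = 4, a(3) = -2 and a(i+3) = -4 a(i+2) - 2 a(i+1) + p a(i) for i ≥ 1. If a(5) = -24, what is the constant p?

1

a(4) = 8p
a(5) = 4 - 28p
So 4 - 28p = -24, giving p = 1.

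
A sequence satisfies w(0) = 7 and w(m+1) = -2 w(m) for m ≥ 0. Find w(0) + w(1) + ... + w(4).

77

w(1) = -2·7 = -14
w(2) = -2·(-14) = 28
w(3) = -2·28 = -56
w(4) = -2·(-56) = 112
Sum = 7 + (-14) + 28 + (-56) + 112 = 77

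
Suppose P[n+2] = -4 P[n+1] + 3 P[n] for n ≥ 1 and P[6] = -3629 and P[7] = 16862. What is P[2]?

-5

Rearranging, P[n-2] = (P[n] + 4 P[n-1]) / 3.
P[5] = (16862 + 4*(-3629)) / 3 = 2346/3 = 782
P[4] = (-3629 + 4*782) / 3 = -501/3 = -167
P[3] = (782 + 4*(-167)) / 3 = 114/3 = 38
P[2] = (-167 + 4*38) / 3 = -15/3 = -5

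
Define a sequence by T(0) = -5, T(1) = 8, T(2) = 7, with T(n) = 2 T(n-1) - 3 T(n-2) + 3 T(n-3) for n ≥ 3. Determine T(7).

-7

T(3) = 2*7 - 3*8 + 3*(-5) = -25
T(4) = 2*(-25) - 3*7 + 3*8 = -47
T(5) = 2*(-47) - 3*(-25) + 3*7 = 2
T(6) = 2*2 - 3*(-47) + 3*(-25) = 70
T(7) = 2*70 - 3*2 + 3*(-47) = -7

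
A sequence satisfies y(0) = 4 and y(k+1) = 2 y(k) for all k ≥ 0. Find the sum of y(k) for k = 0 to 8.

2044

y(1) = 2·4 = 8
y(2) = 2·8 = 16
y(3) = 2·16 = 32
y(4) = 2·32 = 64
y(5) = 2·64 = 128
y(6) = 2·128 = 256
y(7) = 2·256 = 512
y(8) = 2·512 = 1024
Sum = 4 + 8 + 16 + 32 + 64 + 128 + 256 + 512 + 1024 = 2044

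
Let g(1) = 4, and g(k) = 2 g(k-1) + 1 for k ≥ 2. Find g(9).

g(2) = 2*4 + 1 = 9
g(3) = 2*9 + 1 = 19
g(4) = 2*19 + 1 = 39
g(5) = 2*39 + 1 = 79
g(6) = 2*79 + 1 = 159
g(7) = 2*159 + 1 = 319
g(8) = 2*319 + 1 = 639
g(9) = 2*639 + 1 = 1279

1279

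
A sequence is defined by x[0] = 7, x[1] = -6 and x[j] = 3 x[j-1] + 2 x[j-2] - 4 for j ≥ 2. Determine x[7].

-6400

x[2] = 3·(-6) + 2·7 - 4 = -8
x[3] = 3·(-8) + 2·(-6) - 4 = -40
x[4] = 3·(-40) + 2·(-8) - 4 = -140
x[5] = 3·(-140) + 2·(-40) - 4 = -504
x[6] = 3·(-504) + 2·(-140) - 4 = -1796
x[7] = 3·(-1796) + 2·(-504) - 4 = -6400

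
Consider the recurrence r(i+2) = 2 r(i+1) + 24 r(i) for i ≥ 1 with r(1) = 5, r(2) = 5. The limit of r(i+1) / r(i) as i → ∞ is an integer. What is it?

The characteristic equation is r^2 - 2r - 24 = 0, which factors as (r - 6)(r + 4) = 0.
So the roots are 6 and -4. Since |6| > |-4| and the coefficient of 6^i is non-zero, the ratio tends to 6.

6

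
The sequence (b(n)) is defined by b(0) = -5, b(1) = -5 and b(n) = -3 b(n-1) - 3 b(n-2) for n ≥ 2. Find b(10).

-3645

b(2) = -3*(-5) - 3*(-5) = 30
b(3) = -3*30 - 3*(-5) = -75
b(4) = -3*(-75) - 3*30 = 135
b(5) = -3*135 - 3*(-75) = -180
b(6) = -3*(-180) - 3*135 = 135
b(7) = -3*135 - 3*(-180) = 135
b(8) = -3*135 - 3*135 = -810
b(9) = -3*(-810) - 3*135 = 2025
b(10) = -3*2025 - 3*(-810) = -3645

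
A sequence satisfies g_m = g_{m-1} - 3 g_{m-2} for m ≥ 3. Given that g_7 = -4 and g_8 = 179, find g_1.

-4

Rearranging, g_{m-2} = (g_m - g_{m-1}) / -3.
g_6 = (179 - (-4)) / -3 = 183/-3 = -61
g_5 = (-4 - (-61)) / -3 = 57/-3 = -19
g_4 = (-61 - (-19)) / -3 = -42/-3 = 14
g_3 = (-19 - 14) / -3 = -33/-3 = 11
g_2 = (14 - 11) / -3 = 3/-3 = -1
g_1 = (11 - (-1)) / -3 = 12/-3 = -4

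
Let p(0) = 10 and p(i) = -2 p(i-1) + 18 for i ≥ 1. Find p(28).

The fixed point is 18/(1 + 2) = 6, so p(i) - 6 = -2(p(i-1) - 6).
Hence p(i) = 4·(-2)^i + 6.
p(28) = 4·(-2)^{28} + 6 = 4·268435456 + 6 = 1073741830.

1073741830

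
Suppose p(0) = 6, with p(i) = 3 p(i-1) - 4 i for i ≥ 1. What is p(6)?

2202

p(1) = 3(6) - 4 = 14
p(2) = 3(14) - 8 = 34
p(3) = 3(34) - 12 = 90
p(4) = 3(90) - 16 = 254
p(5) = 3(254) - 20 = 742
p(6) = 3(742) - 24 = 2202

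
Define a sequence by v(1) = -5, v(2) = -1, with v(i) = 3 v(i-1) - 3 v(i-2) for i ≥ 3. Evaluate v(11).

-2187

v(3) = 3(-1) - 3(-5) = 12
v(4) = 3(12) - 3(-1) = 39
v(5) = 3(39) - 3(12) = 81
v(6) = 3(81) - 3(39) = 126
v(7) = 3(126) - 3(81) = 135
v(8) = 3(135) - 3(126) = 27
v(9) = 3(27) - 3(135) = -324
v(10) = 3(-324) - 3(27) = -1053
v(11) = 3(-1053) - 3(-324) = -2187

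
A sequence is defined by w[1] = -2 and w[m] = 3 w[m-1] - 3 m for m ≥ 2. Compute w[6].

-1386

w[2] = 3(-2) - 6 = -12
w[3] = 3(-12) - 9 = -45
w[4] = 3(-45) - 12 = -147
w[5] = 3(-147) - 15 = -456
w[6] = 3(-456) - 18 = -1386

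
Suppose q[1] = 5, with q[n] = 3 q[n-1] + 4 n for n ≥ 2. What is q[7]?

7273

q[2] = 3(5) + 8 = 23
q[3] = 3(23) + 12 = 81
q[4] = 3(81) + 16 = 259
q[5] = 3(259) + 20 = 797
q[6] = 3(797) + 24 = 2415
q[7] = 3(2415) + 28 = 7273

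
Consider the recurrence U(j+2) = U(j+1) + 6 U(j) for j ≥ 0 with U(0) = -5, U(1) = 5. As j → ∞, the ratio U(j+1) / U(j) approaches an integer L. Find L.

3

The characteristic equation is r^2 - r - 6 = 0, which factors as (r - 3)(r + 2) = 0.
So the roots are 3 and -2. Since |3| > |-2| and the coefficient of 3^j is non-zero, the ratio tends to 3.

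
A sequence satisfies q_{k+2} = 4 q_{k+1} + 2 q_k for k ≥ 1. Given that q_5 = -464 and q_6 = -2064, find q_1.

-4

Rearranging, q_{k-2} = (q_k - 4 q_{k-1}) / 2.
q_4 = (-2064 - 4(-464)) / 2 = -208/2 = -104
q_3 = (-464 - 4(-104)) / 2 = -48/2 = -24
q_2 = (-104 - 4(-24)) / 2 = -8/2 = -4
q_1 = (-24 - 4(-4)) / 2 = -8/2 = -4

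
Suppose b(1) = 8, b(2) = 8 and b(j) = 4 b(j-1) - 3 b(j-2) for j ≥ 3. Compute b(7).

b(3) = 4(8) - 3(8) = 8
b(4) = 4(8) - 3(8) = 8
b(5) = 4(8) - 3(8) = 8
b(6) = 4(8) - 3(8) = 8
b(7) = 4(8) - 3(8) = 8

8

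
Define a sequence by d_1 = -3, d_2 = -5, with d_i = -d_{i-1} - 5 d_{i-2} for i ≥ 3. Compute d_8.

-845

d_3 = -(-5) - 5(-3) = 20
d_4 = -20 - 5(-5) = 5
d_5 = -5 - 5(20) = -105
d_6 = -(-105) - 5(5) = 80
d_7 = -80 - 5(-105) = 445
d_8 = -445 - 5(80) = -845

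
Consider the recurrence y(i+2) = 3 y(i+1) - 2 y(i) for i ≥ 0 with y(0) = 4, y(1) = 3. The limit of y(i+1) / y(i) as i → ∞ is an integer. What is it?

The characteristic equation is r^2 - 3r + 2 = 0, which factors as (r - 2)(r - 1) = 0.
So the roots are 2 and 1. Since |2| > |1| and the coefficient of 2^i is non-zero, the ratio tends to 2.

2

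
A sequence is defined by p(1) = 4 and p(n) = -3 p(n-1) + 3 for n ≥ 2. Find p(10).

-63969

p(2) = -3(4) + 3 = -9
p(3) = -3(-9) + 3 = 30
p(4) = -3(30) + 3 = -87
p(5) = -3(-87) + 3 = 264
p(6) = -3(264) + 3 = -789
p(7) = -3(-789) + 3 = 2370
p(8) = -3(2370) + 3 = -7107
p(9) = -3(-7107) + 3 = 21324
p(10) = -3(21324) + 3 = -63969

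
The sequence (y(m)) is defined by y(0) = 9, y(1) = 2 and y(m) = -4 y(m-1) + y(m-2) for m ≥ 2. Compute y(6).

161

y(2) = -4*2 + 9 = 1
y(3) = -4*1 + 2 = -2
y(4) = -4*(-2) + 1 = 9
y(5) = -4*9 + (-2) = -38
y(6) = -4*(-38) + 9 = 161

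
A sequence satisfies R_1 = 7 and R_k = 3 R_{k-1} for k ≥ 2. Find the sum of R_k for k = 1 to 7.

R_2 = 3(7) = 21
R_3 = 3(21) = 63
R_4 = 3(63) = 189
R_5 = 3(189) = 567
R_6 = 3(567) = 1701
R_7 = 3(1701) = 5103
Sum = 7 + 21 + 63 + 189 + 567 + 1701 + 5103 = 7651

7651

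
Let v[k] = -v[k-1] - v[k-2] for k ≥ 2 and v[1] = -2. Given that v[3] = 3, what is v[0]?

3

Let v[0] = z.
v[2] = 2 - z
v[3] = z
So z = 3, giving z = 3.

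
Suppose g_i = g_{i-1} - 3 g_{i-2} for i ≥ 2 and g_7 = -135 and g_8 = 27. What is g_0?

Rearranging, g_{i-2} = (g_i - g_{i-1}) / -3.
g_6 = (27 - (-135)) / -3 = 162/-3 = -54
g_5 = (-135 - (-54)) / -3 = -81/-3 = 27
g_4 = (-54 - 27) / -3 = -81/-3 = 27
g_3 = (27 - 27) / -3 = 0/-3 = 0
g_2 = (27 - 0) / -3 = 27/-3 = -9
g_1 = (0 - (-9)) / -3 = 9/-3 = -3
g_0 = (-9 - (-3)) / -3 = -6/-3 = 2

2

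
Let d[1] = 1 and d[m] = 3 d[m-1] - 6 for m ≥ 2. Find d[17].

The fixed point is -6/(1 - 3) = 3, so d[m] - 3 = 3(d[m-1] - 3).
Hence d[m] = -2·3^{m-1} + 3.
d[17] = -2·3^{16} + 3 = -2·43046721 + 3 = -86093439.

-86093439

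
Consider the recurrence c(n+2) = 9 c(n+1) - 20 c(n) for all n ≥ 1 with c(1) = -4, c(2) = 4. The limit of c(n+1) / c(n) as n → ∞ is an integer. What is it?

The characteristic equation is r^2 - 9r + 20 = 0, which factors as (r - 5)(r - 4) = 0.
So the roots are 5 and 4. Since |5| > |4| and the coefficient of 5^n is non-zero, the ratio tends to 5.

5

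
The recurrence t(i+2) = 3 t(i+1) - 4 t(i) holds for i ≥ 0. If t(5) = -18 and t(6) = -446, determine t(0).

Rearranging, t(i-2) = (t(i) - 3 t(i-1)) / -4.
t(4) = (-446 - 3(-18)) / -4 = -392/-4 = 98
t(3) = (-18 - 3(98)) / -4 = -312/-4 = 78
t(2) = (98 - 3(78)) / -4 = -136/-4 = 34
t(1) = (78 - 3(34)) / -4 = -24/-4 = 6
t(0) = (34 - 3(6)) / -4 = 16/-4 = -4

-4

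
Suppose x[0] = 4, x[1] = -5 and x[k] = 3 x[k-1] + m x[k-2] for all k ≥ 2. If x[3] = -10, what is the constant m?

x[2] = -15 + 4m
x[3] = -45 + 7m
So -45 + 7m = -10, giving m = 5.

5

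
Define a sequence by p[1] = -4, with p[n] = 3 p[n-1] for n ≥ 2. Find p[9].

p[2] = 3*(-4) = -12
p[3] = 3*(-12) = -36
p[4] = 3*(-36) = -108
p[5] = 3*(-108) = -324
p[6] = 3*(-324) = -972
p[7] = 3*(-972) = -2916
p[8] = 3*(-2916) = -8748
p[9] = 3*(-8748) = -26244

-26244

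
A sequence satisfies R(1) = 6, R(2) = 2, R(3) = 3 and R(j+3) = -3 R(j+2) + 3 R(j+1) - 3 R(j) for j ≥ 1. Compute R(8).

-4221

R(4) = -3(3) + 3(2) - 3(6) = -21
R(5) = -3(-21) + 3(3) - 3(2) = 66
R(6) = -3(66) + 3(-21) - 3(3) = -270
R(7) = -3(-270) + 3(66) - 3(-21) = 1071
R(8) = -3(1071) + 3(-270) - 3(66) = -4221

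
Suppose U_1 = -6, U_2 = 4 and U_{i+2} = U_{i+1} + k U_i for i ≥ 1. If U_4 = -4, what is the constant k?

U_3 = 4 - 6k
U_4 = 4 - 2k
So 4 - 2k = -4, giving k = 4.

4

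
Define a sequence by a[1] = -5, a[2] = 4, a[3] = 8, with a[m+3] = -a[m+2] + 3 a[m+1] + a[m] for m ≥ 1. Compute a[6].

-24

a[4] = -8 + 3(4) + (-5) = -1
a[5] = -(-1) + 3(8) + 4 = 29
a[6] = -29 + 3(-1) + 8 = -24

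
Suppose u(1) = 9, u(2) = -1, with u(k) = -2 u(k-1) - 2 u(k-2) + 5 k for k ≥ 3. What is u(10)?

-56

u(3) = -2(-1) - 2(9) + 15 = -1
u(4) = -2(-1) - 2(-1) + 20 = 24
u(5) = -2(24) - 2(-1) + 25 = -21
u(6) = -2(-21) - 2(24) + 30 = 24
u(7) = -2(24) - 2(-21) + 35 = 29
u(8) = -2(29) - 2(24) + 40 = -66
u(9) = -2(-66) - 2(29) + 45 = 119
u(10) = -2(119) - 2(-66) + 50 = -56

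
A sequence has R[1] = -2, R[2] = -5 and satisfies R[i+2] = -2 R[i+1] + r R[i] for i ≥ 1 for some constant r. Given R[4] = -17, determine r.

R[3] = 10 - 2r
R[4] = -20 - r
So -20 - r = -17, giving r = -3.

-3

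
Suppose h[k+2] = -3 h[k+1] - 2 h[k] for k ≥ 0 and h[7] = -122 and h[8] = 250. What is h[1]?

4

Rearranging, h[k-2] = (h[k] + 3 h[k-1]) / -2.
h[6] = (250 + 3*(-122)) / -2 = -116/-2 = 58
h[5] = (-122 + 3*58) / -2 = 52/-2 = -26
h[4] = (58 + 3*(-26)) / -2 = -20/-2 = 10
h[3] = (-26 + 3*10) / -2 = 4/-2 = -2
h[2] = (10 + 3*(-2)) / -2 = 4/-2 = -2
h[1] = (-2 + 3*(-2)) / -2 = -8/-2 = 4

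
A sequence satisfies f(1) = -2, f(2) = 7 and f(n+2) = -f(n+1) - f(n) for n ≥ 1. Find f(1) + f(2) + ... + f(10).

f(3) = -7 - (-2) = -5
f(4) = -(-5) - 7 = -2
f(5) = -(-2) - (-5) = 7
f(6) = -7 - (-2) = -5
f(7) = -(-5) - 7 = -2
f(8) = -(-2) - (-5) = 7
f(9) = -7 - (-2) = -5
f(10) = -(-5) - 7 = -2
Sum = (-2) + 7 + (-5) + (-2) + 7 + (-5) + (-2) + 7 + (-5) + (-2) = -2

-2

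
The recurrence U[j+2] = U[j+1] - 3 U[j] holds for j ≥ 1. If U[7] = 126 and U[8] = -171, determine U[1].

Rearranging, U[j-2] = (U[j] - U[j-1]) / -3.
U[6] = (-171 - 126) / -3 = -297/-3 = 99
U[5] = (126 - 99) / -3 = 27/-3 = -9
U[4] = (99 - (-9)) / -3 = 108/-3 = -36
U[3] = (-9 - (-36)) / -3 = 27/-3 = -9
U[2] = (-36 - (-9)) / -3 = -27/-3 = 9
U[1] = (-9 - 9) / -3 = -18/-3 = 6

6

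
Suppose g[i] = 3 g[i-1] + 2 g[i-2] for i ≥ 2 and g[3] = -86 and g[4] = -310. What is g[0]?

-7

Rearranging, g[i-2] = (g[i] - 3 g[i-1]) / 2.
g[2] = (-310 - 3*(-86)) / 2 = -52/2 = -26
g[1] = (-86 - 3*(-26)) / 2 = -8/2 = -4
g[0] = (-26 - 3*(-4)) / 2 = -14/2 = -7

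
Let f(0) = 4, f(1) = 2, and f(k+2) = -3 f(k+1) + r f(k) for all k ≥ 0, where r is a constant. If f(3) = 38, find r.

-2

f(2) = -6 + 4r
f(3) = 18 - 10r
So 18 - 10r = 38, giving r = -2.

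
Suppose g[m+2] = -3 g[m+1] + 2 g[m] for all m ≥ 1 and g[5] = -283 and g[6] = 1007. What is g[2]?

5

Rearranging, g[m-2] = (g[m] + 3 g[m-1]) / 2.
g[4] = (1007 + 3(-283)) / 2 = 158/2 = 79
g[3] = (-283 + 3(79)) / 2 = -46/2 = -23
g[2] = (79 + 3(-23)) / 2 = 10/2 = 5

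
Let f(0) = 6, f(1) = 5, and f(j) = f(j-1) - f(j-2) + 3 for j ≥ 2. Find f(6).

6

f(2) = 5 - 6 + 3 = 2
f(3) = 2 - 5 + 3 = 0
f(4) = 0 - 2 + 3 = 1
f(5) = 1 - 0 + 3 = 4
f(6) = 4 - 1 + 3 = 6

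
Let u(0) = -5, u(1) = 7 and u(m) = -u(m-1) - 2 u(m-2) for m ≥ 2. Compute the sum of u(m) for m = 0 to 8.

67

u(2) = -7 - 2*(-5) = 3
u(3) = -3 - 2*7 = -17
u(4) = -(-17) - 2*3 = 11
u(5) = -11 - 2*(-17) = 23
u(6) = -23 - 2*11 = -45
u(7) = -(-45) - 2*23 = -1
u(8) = -(-1) - 2*(-45) = 91
Sum = (-5) + 7 + 3 + (-17) + 11 + 23 + (-45) + (-1) + 91 = 67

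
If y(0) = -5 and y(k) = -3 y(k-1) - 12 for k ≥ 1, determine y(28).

-45753584909925

The fixed point is -12/(1 + 3) = -3, so y(k) + 3 = -3(y(k-1) + 3).
Hence y(k) = -2·(-3)^k - 3.
y(28) = -2·(-3)^{28} - 3 = -2·22876792454961 - 3 = -45753584909925.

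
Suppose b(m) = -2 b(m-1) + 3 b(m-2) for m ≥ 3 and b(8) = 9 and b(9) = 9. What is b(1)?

9

Rearranging, b(m-2) = (b(m) + 2 b(m-1)) / 3.
b(7) = (9 + 2*9) / 3 = 27/3 = 9
b(6) = (9 + 2*9) / 3 = 27/3 = 9
b(5) = (9 + 2*9) / 3 = 27/3 = 9
b(4) = (9 + 2*9) / 3 = 27/3 = 9
b(3) = (9 + 2*9) / 3 = 27/3 = 9
b(2) = (9 + 2*9) / 3 = 27/3 = 9
b(1) = (9 + 2*9) / 3 = 27/3 = 9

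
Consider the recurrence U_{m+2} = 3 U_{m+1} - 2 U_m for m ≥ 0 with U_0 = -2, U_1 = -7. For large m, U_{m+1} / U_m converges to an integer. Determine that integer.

2

The characteristic equation is r^2 - 3r + 2 = 0, which factors as (r - 2)(r - 1) = 0.
So the roots are 2 and 1. Since |2| > |1| and the coefficient of 2^m is non-zero, the ratio tends to 2.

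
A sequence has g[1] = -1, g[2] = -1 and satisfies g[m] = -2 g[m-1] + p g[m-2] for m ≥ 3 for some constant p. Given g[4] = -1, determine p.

g[3] = 2 - p
g[4] = -4 + p
So -4 + p = -1, giving p = 3.

3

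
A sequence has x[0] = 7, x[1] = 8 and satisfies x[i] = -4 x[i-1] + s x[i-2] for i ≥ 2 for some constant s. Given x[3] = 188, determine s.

x[2] = -32 + 7s
x[3] = 128 - 20s
So 128 - 20s = 188, giving s = -3.

-3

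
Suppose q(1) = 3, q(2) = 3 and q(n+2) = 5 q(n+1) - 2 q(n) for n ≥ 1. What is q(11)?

q(3) = 5·3 - 2·3 = 9
q(4) = 5·9 - 2·3 = 39
q(5) = 5·39 - 2·9 = 177
q(6) = 5·177 - 2·39 = 807
q(7) = 5·807 - 2·177 = 3681
q(8) = 5·3681 - 2·807 = 16791
q(9) = 5·16791 - 2·3681 = 76593
q(10) = 5·76593 - 2·16791 = 349383
q(11) = 5·349383 - 2·76593 = 1593729

1593729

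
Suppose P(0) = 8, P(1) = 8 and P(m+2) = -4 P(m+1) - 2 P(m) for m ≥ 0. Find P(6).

-7104

P(2) = -4*8 - 2*8 = -48
P(3) = -4*(-48) - 2*8 = 176
P(4) = -4*176 - 2*(-48) = -608
P(5) = -4*(-608) - 2*176 = 2080
P(6) = -4*2080 - 2*(-608) = -7104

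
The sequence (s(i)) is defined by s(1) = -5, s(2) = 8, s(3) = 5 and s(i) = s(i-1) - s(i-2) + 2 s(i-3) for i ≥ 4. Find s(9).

17

s(4) = 5 - 8 + 2·(-5) = -13
s(5) = (-13) - 5 + 2·8 = -2
s(6) = (-2) - (-13) + 2·5 = 21
s(7) = 21 - (-2) + 2·(-13) = -3
s(8) = (-3) - 21 + 2·(-2) = -28
s(9) = (-28) - (-3) + 2·21 = 17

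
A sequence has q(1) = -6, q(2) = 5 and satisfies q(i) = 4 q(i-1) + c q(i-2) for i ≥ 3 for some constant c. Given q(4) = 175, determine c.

-5

q(3) = 20 - 6c
q(4) = 80 - 19c
So 80 - 19c = 175, giving c = -5.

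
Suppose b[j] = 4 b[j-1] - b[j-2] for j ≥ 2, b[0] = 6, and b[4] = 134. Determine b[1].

Let b[1] = x.
b[2] = -6 + 4x
b[3] = -24 + 15x
b[4] = -90 + 56x
So -90 + 56x = 134, giving x = 4.

4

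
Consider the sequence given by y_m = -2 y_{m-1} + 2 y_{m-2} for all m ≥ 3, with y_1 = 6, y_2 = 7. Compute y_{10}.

6384

y_3 = -2*7 + 2*6 = -2
y_4 = -2*(-2) + 2*7 = 18
y_5 = -2*18 + 2*(-2) = -40
y_6 = -2*(-40) + 2*18 = 116
y_7 = -2*116 + 2*(-40) = -312
y_8 = -2*(-312) + 2*116 = 856
y_9 = -2*856 + 2*(-312) = -2336
y_{10} = -2*(-2336) + 2*856 = 6384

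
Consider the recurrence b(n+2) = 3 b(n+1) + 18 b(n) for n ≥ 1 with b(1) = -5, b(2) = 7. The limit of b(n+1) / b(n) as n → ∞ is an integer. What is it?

6

The characteristic equation is r^2 - 3r - 18 = 0, which factors as (r - 6)(r + 3) = 0.
So the roots are 6 and -3. Since |6| > |-3| and the coefficient of 6^n is non-zero, the ratio tends to 6.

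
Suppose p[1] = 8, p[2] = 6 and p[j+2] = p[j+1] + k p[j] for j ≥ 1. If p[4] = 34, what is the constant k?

2

p[3] = 6 + 8k
p[4] = 6 + 14k
So 6 + 14k = 34, giving k = 2.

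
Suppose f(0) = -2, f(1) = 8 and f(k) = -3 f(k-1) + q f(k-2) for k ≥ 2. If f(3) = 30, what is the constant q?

f(2) = -24 - 2q
f(3) = 72 + 14q
So 72 + 14q = 30, giving q = -3.

-3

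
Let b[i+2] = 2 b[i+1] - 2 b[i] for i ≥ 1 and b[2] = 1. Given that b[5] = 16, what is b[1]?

Let b[1] = y.
b[3] = 2 - 2y
b[4] = 2 - 4y
b[5] = -4y
So -4y = 16, giving y = -4.

-4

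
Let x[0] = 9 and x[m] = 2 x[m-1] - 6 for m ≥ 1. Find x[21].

The fixed point is -6/(1 - 2) = 6, so x[m] - 6 = 2(x[m-1] - 6).
Hence x[m] = 3·2^m + 6.
x[21] = 3·2^{21} + 6 = 3·2097152 + 6 = 6291462.

6291462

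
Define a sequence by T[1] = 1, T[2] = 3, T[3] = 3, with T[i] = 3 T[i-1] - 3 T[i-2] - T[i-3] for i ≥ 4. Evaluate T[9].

T[4] = 3*3 - 3*3 - 1 = -1
T[5] = 3*(-1) - 3*3 - 3 = -15
T[6] = 3*(-15) - 3*(-1) - 3 = -45
T[7] = 3*(-45) - 3*(-15) - (-1) = -89
T[8] = 3*(-89) - 3*(-45) - (-15) = -117
T[9] = 3*(-117) - 3*(-89) - (-45) = -39

-39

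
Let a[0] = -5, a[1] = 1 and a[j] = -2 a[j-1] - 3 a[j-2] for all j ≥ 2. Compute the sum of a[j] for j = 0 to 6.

a[2] = -2·1 - 3·(-5) = 13
a[3] = -2·13 - 3·1 = -29
a[4] = -2·(-29) - 3·13 = 19
a[5] = -2·19 - 3·(-29) = 49
a[6] = -2·49 - 3·19 = -155
Sum = (-5) + 1 + 13 + (-29) + 19 + 49 + (-155) = -107

-107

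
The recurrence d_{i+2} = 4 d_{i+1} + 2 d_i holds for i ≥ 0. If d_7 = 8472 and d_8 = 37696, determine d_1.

Rearranging, d_{i-2} = (d_i - 4 d_{i-1}) / 2.
d_6 = (37696 - 4*8472) / 2 = 3808/2 = 1904
d_5 = (8472 - 4*1904) / 2 = 856/2 = 428
d_4 = (1904 - 4*428) / 2 = 192/2 = 96
d_3 = (428 - 4*96) / 2 = 44/2 = 22
d_2 = (96 - 4*22) / 2 = 8/2 = 4
d_1 = (22 - 4*4) / 2 = 6/2 = 3

3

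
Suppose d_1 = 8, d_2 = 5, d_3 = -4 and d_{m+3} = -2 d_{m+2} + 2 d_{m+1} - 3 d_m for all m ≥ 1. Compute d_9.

d_4 = -2*(-4) + 2*5 - 3*8 = -6
d_5 = -2*(-6) + 2*(-4) - 3*5 = -11
d_6 = -2*(-11) + 2*(-6) - 3*(-4) = 22
d_7 = -2*22 + 2*(-11) - 3*(-6) = -48
d_8 = -2*(-48) + 2*22 - 3*(-11) = 173
d_9 = -2*173 + 2*(-48) - 3*22 = -508

-508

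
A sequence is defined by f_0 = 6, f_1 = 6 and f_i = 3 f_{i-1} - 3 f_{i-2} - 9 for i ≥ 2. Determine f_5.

-279

f_2 = 3*6 - 3*6 - 9 = -9
f_3 = 3*(-9) - 3*6 - 9 = -54
f_4 = 3*(-54) - 3*(-9) - 9 = -144
f_5 = 3*(-144) - 3*(-54) - 9 = -279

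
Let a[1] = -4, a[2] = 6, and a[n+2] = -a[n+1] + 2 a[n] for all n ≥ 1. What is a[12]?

a[3] = -6 + 2(-4) = -14
a[4] = -(-14) + 2(6) = 26
a[5] = -26 + 2(-14) = -54
a[6] = -(-54) + 2(26) = 106
a[7] = -106 + 2(-54) = -214
a[8] = -(-214) + 2(106) = 426
a[9] = -426 + 2(-214) = -854
a[10] = -(-854) + 2(426) = 1706
a[11] = -1706 + 2(-854) = -3414
a[12] = -(-3414) + 2(1706) = 6826

6826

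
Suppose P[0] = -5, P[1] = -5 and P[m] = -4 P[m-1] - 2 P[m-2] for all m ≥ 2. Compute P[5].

-1300

P[2] = -4*(-5) - 2*(-5) = 30
P[3] = -4*30 - 2*(-5) = -110
P[4] = -4*(-110) - 2*30 = 380
P[5] = -4*380 - 2*(-110) = -1300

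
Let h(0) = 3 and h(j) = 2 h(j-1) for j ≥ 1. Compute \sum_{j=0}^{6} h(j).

381

h(1) = 2·3 = 6
h(2) = 2·6 = 12
h(3) = 2·12 = 24
h(4) = 2·24 = 48
h(5) = 2·48 = 96
h(6) = 2·96 = 192
Sum = 3 + 6 + 12 + 24 + 48 + 96 + 192 = 381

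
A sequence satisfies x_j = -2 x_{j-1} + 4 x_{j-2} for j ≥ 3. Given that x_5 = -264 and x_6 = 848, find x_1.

-3

Rearranging, x_{j-2} = (x_j + 2 x_{j-1}) / 4.
x_4 = (848 + 2·(-264)) / 4 = 320/4 = 80
x_3 = (-264 + 2·80) / 4 = -104/4 = -26
x_2 = (80 + 2·(-26)) / 4 = 28/4 = 7
x_1 = (-26 + 2·7) / 4 = -12/4 = -3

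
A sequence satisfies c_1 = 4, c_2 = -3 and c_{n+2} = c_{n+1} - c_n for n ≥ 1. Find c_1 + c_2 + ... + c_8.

c_3 = (-3) - 4 = -7
c_4 = (-7) - (-3) = -4
c_5 = (-4) - (-7) = 3
c_6 = 3 - (-4) = 7
c_7 = 7 - 3 = 4
c_8 = 4 - 7 = -3
Sum = 4 + (-3) + (-7) + (-4) + 3 + 7 + 4 + (-3) = 1

1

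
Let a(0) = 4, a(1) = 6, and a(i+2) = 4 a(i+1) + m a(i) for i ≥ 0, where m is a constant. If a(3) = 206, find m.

a(2) = 24 + 4m
a(3) = 96 + 22m
So 96 + 22m = 206, giving m = 5.

5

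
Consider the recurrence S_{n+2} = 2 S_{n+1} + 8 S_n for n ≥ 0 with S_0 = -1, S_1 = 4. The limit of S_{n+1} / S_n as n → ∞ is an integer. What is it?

The characteristic equation is r^2 - 2r - 8 = 0, which factors as (r - 4)(r + 2) = 0.
So the roots are 4 and -2. Since |4| > |-2| and the coefficient of 4^n is non-zero, the ratio tends to 4.

4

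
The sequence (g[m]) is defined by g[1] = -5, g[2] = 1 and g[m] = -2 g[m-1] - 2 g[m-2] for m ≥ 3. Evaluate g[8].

72

g[3] = -2·1 - 2·(-5) = 8
g[4] = -2·8 - 2·1 = -18
g[5] = -2·(-18) - 2·8 = 20
g[6] = -2·20 - 2·(-18) = -4
g[7] = -2·(-4) - 2·20 = -32
g[8] = -2·(-32) - 2·(-4) = 72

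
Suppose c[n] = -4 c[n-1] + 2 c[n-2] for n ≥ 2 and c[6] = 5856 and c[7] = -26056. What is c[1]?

-1

Rearranging, c[n-2] = (c[n] + 4 c[n-1]) / 2.
c[5] = (-26056 + 4(5856)) / 2 = -2632/2 = -1316
c[4] = (5856 + 4(-1316)) / 2 = 592/2 = 296
c[3] = (-1316 + 4(296)) / 2 = -132/2 = -66
c[2] = (296 + 4(-66)) / 2 = 32/2 = 16
c[1] = (-66 + 4(16)) / 2 = -2/2 = -1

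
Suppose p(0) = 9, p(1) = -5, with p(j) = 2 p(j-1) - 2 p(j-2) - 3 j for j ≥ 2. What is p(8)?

p(2) = 2·(-5) - 2·9 - 6 = -34
p(3) = 2·(-34) - 2·(-5) - 9 = -67
p(4) = 2·(-67) - 2·(-34) - 12 = -78
p(5) = 2·(-78) - 2·(-67) - 15 = -37
p(6) = 2·(-37) - 2·(-78) - 18 = 64
p(7) = 2·64 - 2·(-37) - 21 = 181
p(8) = 2·181 - 2·64 - 24 = 210

210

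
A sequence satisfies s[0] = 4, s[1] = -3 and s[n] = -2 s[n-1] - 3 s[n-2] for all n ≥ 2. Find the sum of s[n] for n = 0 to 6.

79

s[2] = -2·(-3) - 3·4 = -6
s[3] = -2·(-6) - 3·(-3) = 21
s[4] = -2·21 - 3·(-6) = -24
s[5] = -2·(-24) - 3·21 = -15
s[6] = -2·(-15) - 3·(-24) = 102
Sum = 4 + (-3) + (-6) + 21 + (-24) + (-15) + 102 = 79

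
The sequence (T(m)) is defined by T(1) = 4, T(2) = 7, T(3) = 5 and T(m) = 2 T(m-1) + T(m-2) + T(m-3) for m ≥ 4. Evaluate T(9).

2225

T(4) = 2(5) + 7 + 4 = 21
T(5) = 2(21) + 5 + 7 = 54
T(6) = 2(54) + 21 + 5 = 134
T(7) = 2(134) + 54 + 21 = 343
T(8) = 2(343) + 134 + 54 = 874
T(9) = 2(874) + 343 + 134 = 2225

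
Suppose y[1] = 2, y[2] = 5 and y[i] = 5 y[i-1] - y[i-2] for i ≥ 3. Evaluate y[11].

y[3] = 5·5 - 2 = 23
y[4] = 5·23 - 5 = 110
y[5] = 5·110 - 23 = 527
y[6] = 5·527 - 110 = 2525
y[7] = 5·2525 - 527 = 12098
y[8] = 5·12098 - 2525 = 57965
y[9] = 5·57965 - 12098 = 277727
y[10] = 5·277727 - 57965 = 1330670
y[11] = 5·1330670 - 277727 = 6375623

6375623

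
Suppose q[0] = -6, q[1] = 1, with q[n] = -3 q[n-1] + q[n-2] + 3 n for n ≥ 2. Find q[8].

q[2] = -3*1 + (-6) + 6 = -3
q[3] = -3*(-3) + 1 + 9 = 19
q[4] = -3*19 + (-3) + 12 = -48
q[5] = -3*(-48) + 19 + 15 = 178
q[6] = -3*178 + (-48) + 18 = -564
q[7] = -3*(-564) + 178 + 21 = 1891
q[8] = -3*1891 + (-564) + 24 = -6213

-6213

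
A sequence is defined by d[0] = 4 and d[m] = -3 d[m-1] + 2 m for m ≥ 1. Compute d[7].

-7924

d[1] = -3(4) + 2 = -10
d[2] = -3(-10) + 4 = 34
d[3] = -3(34) + 6 = -96
d[4] = -3(-96) + 8 = 296
d[5] = -3(296) + 10 = -878
d[6] = -3(-878) + 12 = 2646
d[7] = -3(2646) + 14 = -7924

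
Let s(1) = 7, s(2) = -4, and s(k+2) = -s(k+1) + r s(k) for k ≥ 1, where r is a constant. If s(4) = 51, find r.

-5

s(3) = 4 + 7r
s(4) = -4 - 11r
So -4 - 11r = 51, giving r = -5.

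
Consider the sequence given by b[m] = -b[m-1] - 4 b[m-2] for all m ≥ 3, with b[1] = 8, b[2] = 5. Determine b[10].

b[3] = -5 - 4*8 = -37
b[4] = -(-37) - 4*5 = 17
b[5] = -17 - 4*(-37) = 131
b[6] = -131 - 4*17 = -199
b[7] = -(-199) - 4*131 = -325
b[8] = -(-325) - 4*(-199) = 1121
b[9] = -1121 - 4*(-325) = 179
b[10] = -179 - 4*1121 = -4663

-4663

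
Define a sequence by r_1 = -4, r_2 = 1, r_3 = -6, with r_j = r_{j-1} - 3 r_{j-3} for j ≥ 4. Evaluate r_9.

r_4 = (-6) - 3*(-4) = 6
r_5 = 6 - 3*1 = 3
r_6 = 3 - 3*(-6) = 21
r_7 = 21 - 3*6 = 3
r_8 = 3 - 3*3 = -6
r_9 = (-6) - 3*21 = -69

-69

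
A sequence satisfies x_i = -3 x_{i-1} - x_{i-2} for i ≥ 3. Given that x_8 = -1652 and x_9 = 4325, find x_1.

Rearranging, x_{i-2} = -(x_i + 3 x_{i-1}).
x_7 = -(4325 + 3(-1652)) = 631
x_6 = -(-1652 + 3(631)) = -241
x_5 = -(631 + 3(-241)) = 92
x_4 = -(-241 + 3(92)) = -35
x_3 = -(92 + 3(-35)) = 13
x_2 = -(-35 + 3(13)) = -4
x_1 = -(13 + 3(-4)) = -1

-1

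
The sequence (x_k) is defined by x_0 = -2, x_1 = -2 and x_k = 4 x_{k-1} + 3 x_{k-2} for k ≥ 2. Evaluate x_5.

-1346

x_2 = 4·(-2) + 3·(-2) = -14
x_3 = 4·(-14) + 3·(-2) = -62
x_4 = 4·(-62) + 3·(-14) = -290
x_5 = 4·(-290) + 3·(-62) = -1346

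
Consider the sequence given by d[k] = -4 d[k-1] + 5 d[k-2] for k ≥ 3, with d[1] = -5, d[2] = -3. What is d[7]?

-5213

d[3] = -4(-3) + 5(-5) = -13
d[4] = -4(-13) + 5(-3) = 37
d[5] = -4(37) + 5(-13) = -213
d[6] = -4(-213) + 5(37) = 1037
d[7] = -4(1037) + 5(-213) = -5213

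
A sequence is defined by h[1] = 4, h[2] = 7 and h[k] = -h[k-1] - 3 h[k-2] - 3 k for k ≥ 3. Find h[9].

h[3] = -7 - 3·4 - 9 = -28
h[4] = -(-28) - 3·7 - 12 = -5
h[5] = -(-5) - 3·(-28) - 15 = 74
h[6] = -74 - 3·(-5) - 18 = -77
h[7] = -(-77) - 3·74 - 21 = -166
h[8] = -(-166) - 3·(-77) - 24 = 373
h[9] = -373 - 3·(-166) - 27 = 98

98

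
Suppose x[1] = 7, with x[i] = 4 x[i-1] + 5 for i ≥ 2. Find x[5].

x[2] = 4(7) + 5 = 33
x[3] = 4(33) + 5 = 137
x[4] = 4(137) + 5 = 553
x[5] = 4(553) + 5 = 2217

2217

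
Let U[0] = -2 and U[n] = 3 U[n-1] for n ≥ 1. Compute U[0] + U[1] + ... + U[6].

U[1] = 3·(-2) = -6
U[2] = 3·(-6) = -18
U[3] = 3·(-18) = -54
U[4] = 3·(-54) = -162
U[5] = 3·(-162) = -486
U[6] = 3·(-486) = -1458
Sum = (-2) + (-6) + (-18) + (-54) + (-162) + (-486) + (-1458) = -2186

-2186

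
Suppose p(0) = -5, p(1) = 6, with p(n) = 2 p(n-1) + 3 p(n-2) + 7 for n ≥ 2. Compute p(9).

p(2) = 2(6) + 3(-5) + 7 = 4
p(3) = 2(4) + 3(6) + 7 = 33
p(4) = 2(33) + 3(4) + 7 = 85
p(5) = 2(85) + 3(33) + 7 = 276
p(6) = 2(276) + 3(85) + 7 = 814
p(7) = 2(814) + 3(276) + 7 = 2463
p(8) = 2(2463) + 3(814) + 7 = 7375
p(9) = 2(7375) + 3(2463) + 7 = 22146

22146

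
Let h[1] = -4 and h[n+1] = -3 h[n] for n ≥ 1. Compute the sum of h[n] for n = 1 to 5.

-244

h[2] = -3·(-4) = 12
h[3] = -3·12 = -36
h[4] = -3·(-36) = 108
h[5] = -3·108 = -324
Sum = (-4) + 12 + (-36) + 108 + (-324) = -244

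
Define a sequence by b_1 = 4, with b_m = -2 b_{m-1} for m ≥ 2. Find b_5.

b_2 = -2(4) = -8
b_3 = -2(-8) = 16
b_4 = -2(16) = -32
b_5 = -2(-32) = 64

64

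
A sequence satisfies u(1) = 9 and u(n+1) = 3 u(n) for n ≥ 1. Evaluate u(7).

u(2) = 3(9) = 27
u(3) = 3(27) = 81
u(4) = 3(81) = 243
u(5) = 3(243) = 729
u(6) = 3(729) = 2187
u(7) = 3(2187) = 6561

6561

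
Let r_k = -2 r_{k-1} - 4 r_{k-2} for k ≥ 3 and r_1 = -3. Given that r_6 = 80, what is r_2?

1

Let r_2 = v.
r_3 = 12 - 2v
r_4 = -24
r_5 = 8v
r_6 = 96 - 16v
So 96 - 16v = 80, giving v = 1.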